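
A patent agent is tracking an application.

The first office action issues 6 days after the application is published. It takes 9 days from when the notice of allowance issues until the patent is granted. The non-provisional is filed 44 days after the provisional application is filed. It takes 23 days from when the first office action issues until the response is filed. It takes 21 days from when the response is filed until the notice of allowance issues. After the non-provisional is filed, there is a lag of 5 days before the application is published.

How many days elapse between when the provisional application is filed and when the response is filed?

78 days

Causal path: the provisional application is filed → the non-provisional is filed → the application is published → the first office action issues → the response is filed.
Total delay along the path: 44 + 5 + 6 + 23 = 78 days.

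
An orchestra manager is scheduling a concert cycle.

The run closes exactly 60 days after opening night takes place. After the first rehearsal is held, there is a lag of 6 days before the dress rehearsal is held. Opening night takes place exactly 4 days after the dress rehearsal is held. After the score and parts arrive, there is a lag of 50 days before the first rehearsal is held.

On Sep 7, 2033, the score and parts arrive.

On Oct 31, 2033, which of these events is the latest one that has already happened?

The first rehearsal is held

The score and parts arrive: Sep 7, 2033.
The first rehearsal is held: Sep 7, 2033 + 50 days = Oct 27, 2033.
The dress rehearsal is held: Oct 27, 2033 + 6 days = Nov 2, 2033.
Opening night takes place: Nov 2, 2033 + 4 days = Nov 6, 2033.
The run closes: Nov 6, 2033 + 60 days = Jan 5, 2034.
Oct 31, 2033 falls between when the first rehearsal is held (Oct 27, 2033) and when the dress rehearsal is held (Nov 2, 2033).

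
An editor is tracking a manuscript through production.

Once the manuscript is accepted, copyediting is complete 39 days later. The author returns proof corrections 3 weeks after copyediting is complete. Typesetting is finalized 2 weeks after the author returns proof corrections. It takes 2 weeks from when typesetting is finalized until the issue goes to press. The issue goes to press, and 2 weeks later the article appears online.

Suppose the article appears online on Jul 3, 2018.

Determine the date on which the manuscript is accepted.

The article appears online: Jul 3, 2018.
The issue goes to press: Jul 3, 2018 − 2 weeks = Jun 19, 2018.
Typesetting is finalized: Jun 19, 2018 − 2 weeks = Jun 5, 2018.
The author returns proof corrections: Jun 5, 2018 − 2 weeks = May 22, 2018.
Copyediting is complete: May 22, 2018 − 3 weeks = May 1, 2018.
The manuscript is accepted: May 1, 2018 − 39 days = Mar 23, 2018.

Mar 23, 2018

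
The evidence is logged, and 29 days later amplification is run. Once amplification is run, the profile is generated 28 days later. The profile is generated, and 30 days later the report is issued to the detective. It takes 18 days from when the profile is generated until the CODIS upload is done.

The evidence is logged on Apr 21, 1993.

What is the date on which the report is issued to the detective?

Jul 17, 1993

The evidence is logged: Apr 21, 1993.
Amplification is run: Apr 21, 1993 + 29 days = May 20, 1993.
The profile is generated: May 20, 1993 + 28 days = Jun 17, 1993.
The report is issued to the detective: Jun 17, 1993 + 30 days = Jul 17, 1993.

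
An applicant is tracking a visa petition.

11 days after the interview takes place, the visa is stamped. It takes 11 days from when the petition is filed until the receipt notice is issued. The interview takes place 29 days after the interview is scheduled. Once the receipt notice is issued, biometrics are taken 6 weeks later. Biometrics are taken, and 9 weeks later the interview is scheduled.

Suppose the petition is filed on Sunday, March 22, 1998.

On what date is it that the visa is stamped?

The petition is filed: Mar 22, 1998.
The receipt notice is issued: Mar 22, 1998 + 11 days = Apr 2, 1998.
Biometrics are taken: Apr 2, 1998 + 6 weeks = May 14, 1998.
The interview is scheduled: May 14, 1998 + 9 weeks = Jul 16, 1998.
The interview takes place: Jul 16, 1998 + 29 days = Aug 14, 1998.
The visa is stamped: Aug 14, 1998 + 11 days = Aug 25, 1998.

Tuesday, August 25, 1998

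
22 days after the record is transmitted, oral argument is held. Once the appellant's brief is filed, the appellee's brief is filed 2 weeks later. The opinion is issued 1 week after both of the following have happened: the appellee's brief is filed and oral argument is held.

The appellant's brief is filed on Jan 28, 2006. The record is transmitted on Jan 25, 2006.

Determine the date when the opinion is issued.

Feb 23, 2006

The appellant's brief is filed: Jan 28, 2006.
The appellee's brief is filed: Jan 28, 2006 + 2 weeks = Feb 11, 2006.
The record is transmitted: Jan 25, 2006.
Oral argument is held: Jan 25, 2006 + 22 days = Feb 16, 2006.
Both prerequisites met — the appellee's brief is filed (Feb 11, 2006), oral argument is held (Feb 16, 2006); the later is Feb 16, 2006.
The opinion is issued: Feb 16, 2006 + 1 week = Feb 23, 2006.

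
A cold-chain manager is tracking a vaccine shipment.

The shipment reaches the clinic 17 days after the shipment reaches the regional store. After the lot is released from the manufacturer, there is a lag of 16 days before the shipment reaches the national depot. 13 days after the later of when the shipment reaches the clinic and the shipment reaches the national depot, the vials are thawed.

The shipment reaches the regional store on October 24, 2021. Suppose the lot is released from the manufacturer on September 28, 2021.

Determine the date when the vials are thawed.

November 23, 2021

The shipment reaches the regional store: Oct 24, 2021.
The shipment reaches the clinic: Oct 24, 2021 + 17 days = Nov 10, 2021.
The lot is released from the manufacturer: Sep 28, 2021.
The shipment reaches the national depot: Sep 28, 2021 + 16 days = Oct 14, 2021.
Both prerequisites met — the shipment reaches the clinic (Nov 10, 2021), the shipment reaches the national depot (Oct 14, 2021); the later is Nov 10, 2021.
The vials are thawed: Nov 10, 2021 + 13 days = Nov 23, 2021.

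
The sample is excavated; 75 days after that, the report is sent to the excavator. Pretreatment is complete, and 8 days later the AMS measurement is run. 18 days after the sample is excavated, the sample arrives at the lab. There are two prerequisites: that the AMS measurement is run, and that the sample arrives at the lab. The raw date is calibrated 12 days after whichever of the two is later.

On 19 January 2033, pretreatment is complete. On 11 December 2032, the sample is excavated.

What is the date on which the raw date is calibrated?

Pretreatment is complete: Jan 19, 2033.
The AMS measurement is run: Jan 19, 2033 + 8 days = Jan 27, 2033.
The sample is excavated: Dec 11, 2032.
The sample arrives at the lab: Dec 11, 2032 + 18 days = Dec 29, 2032.
Both prerequisites met — the AMS measurement is run (Jan 27, 2033), the sample arrives at the lab (Dec 29, 2032); the later is Jan 27, 2033.
The raw date is calibrated: Jan 27, 2033 + 12 days = Feb 8, 2033.

8 February 2033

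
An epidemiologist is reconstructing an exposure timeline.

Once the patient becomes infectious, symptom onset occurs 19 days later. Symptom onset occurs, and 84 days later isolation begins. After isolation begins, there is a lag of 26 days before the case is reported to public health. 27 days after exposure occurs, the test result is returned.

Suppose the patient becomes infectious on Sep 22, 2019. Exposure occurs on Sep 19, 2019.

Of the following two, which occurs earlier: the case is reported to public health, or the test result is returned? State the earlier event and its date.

The patient becomes infectious: Sep 22, 2019.
Symptom onset occurs: Sep 22, 2019 + 19 days = Oct 11, 2019.
Isolation begins: Oct 11, 2019 + 84 days = Jan 3, 2020.
The case is reported to public health: Jan 3, 2020 + 26 days = Jan 29, 2020.
Exposure occurs: Sep 19, 2019.
The test result is returned: Sep 19, 2019 + 27 days = Oct 16, 2019.
Comparing: the case is reported to public health on Jan 29, 2020 vs the test result is returned on Oct 16, 2019. Earlier: the test result is returned.

The test result is returned — Oct 16, 2019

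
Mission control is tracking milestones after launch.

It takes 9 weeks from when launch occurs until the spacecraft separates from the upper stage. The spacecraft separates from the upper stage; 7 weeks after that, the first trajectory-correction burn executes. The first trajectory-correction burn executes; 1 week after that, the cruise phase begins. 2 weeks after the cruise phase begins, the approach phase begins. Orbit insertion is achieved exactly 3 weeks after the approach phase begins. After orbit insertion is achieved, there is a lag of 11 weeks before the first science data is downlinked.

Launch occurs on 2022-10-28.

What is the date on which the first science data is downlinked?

2023-06-16

Launch occurs: Oct 28, 2022.
The spacecraft separates from the upper stage: Oct 28, 2022 + 9 weeks = Dec 30, 2022.
The first trajectory-correction burn executes: Dec 30, 2022 + 7 weeks = Feb 17, 2023.
The cruise phase begins: Feb 17, 2023 + 1 week = Feb 24, 2023.
The approach phase begins: Feb 24, 2023 + 2 weeks = Mar 10, 2023.
Orbit insertion is achieved: Mar 10, 2023 + 3 weeks = Mar 31, 2023.
The first science data is downlinked: Mar 31, 2023 + 11 weeks = Jun 16, 2023.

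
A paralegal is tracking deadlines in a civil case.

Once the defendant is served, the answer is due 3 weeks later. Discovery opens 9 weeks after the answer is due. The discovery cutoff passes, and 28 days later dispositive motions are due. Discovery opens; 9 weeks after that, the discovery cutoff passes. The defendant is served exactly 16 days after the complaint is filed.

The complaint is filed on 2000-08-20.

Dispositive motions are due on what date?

2001-02-27

The complaint is filed: Aug 20, 2000.
The defendant is served: Aug 20, 2000 + 16 days = Sep 5, 2000.
The answer is due: Sep 5, 2000 + 3 weeks = Sep 26, 2000.
Discovery opens: Sep 26, 2000 + 9 weeks = Nov 28, 2000.
The discovery cutoff passes: Nov 28, 2000 + 9 weeks = Jan 30, 2001.
Dispositive motions are due: Jan 30, 2001 + 28 days = Feb 27, 2001.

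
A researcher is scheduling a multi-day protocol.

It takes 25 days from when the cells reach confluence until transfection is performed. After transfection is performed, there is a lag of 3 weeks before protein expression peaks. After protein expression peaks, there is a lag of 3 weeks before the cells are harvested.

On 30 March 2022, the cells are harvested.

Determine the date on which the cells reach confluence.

22 January 2022

The cells are harvested: Mar 30, 2022.
Protein expression peaks: Mar 30, 2022 − 3 weeks = Mar 9, 2022.
Transfection is performed: Mar 9, 2022 − 3 weeks = Feb 16, 2022.
The cells reach confluence: Feb 16, 2022 − 25 days = Jan 22, 2022.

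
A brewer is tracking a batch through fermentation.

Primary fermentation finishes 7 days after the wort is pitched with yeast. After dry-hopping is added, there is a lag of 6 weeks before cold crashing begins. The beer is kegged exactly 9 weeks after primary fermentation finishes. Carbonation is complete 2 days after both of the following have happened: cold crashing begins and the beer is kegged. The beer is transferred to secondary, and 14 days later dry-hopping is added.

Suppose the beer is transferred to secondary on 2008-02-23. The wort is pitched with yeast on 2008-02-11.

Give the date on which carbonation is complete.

2008-04-23

The beer is transferred to secondary: Feb 23, 2008.
Dry-hopping is added: Feb 23, 2008 + 14 days = Mar 8, 2008.
Cold crashing begins: Mar 8, 2008 + 6 weeks = Apr 19, 2008.
The wort is pitched with yeast: Feb 11, 2008.
Primary fermentation finishes: Feb 11, 2008 + 7 days = Feb 18, 2008.
The beer is kegged: Feb 18, 2008 + 9 weeks = Apr 21, 2008.
Both prerequisites met — cold crashing begins (Apr 19, 2008), the beer is kegged (Apr 21, 2008); the later is Apr 21, 2008.
Carbonation is complete: Apr 21, 2008 + 2 days = Apr 23, 2008.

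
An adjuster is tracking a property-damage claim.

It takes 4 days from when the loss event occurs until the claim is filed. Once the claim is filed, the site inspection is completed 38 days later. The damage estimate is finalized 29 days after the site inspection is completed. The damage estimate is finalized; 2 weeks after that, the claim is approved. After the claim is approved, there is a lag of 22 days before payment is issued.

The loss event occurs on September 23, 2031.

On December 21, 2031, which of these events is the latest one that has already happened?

The loss event occurs: Sep 23, 2031.
The claim is filed: Sep 23, 2031 + 4 days = Sep 27, 2031.
The site inspection is completed: Sep 27, 2031 + 38 days = Nov 4, 2031.
The damage estimate is finalized: Nov 4, 2031 + 29 days = Dec 3, 2031.
The claim is approved: Dec 3, 2031 + 2 weeks = Dec 17, 2031.
Payment is issued: Dec 17, 2031 + 22 days = Jan 8, 2032.
Dec 21, 2031 falls between when the claim is approved (Dec 17, 2031) and when payment is issued (Jan 8, 2032).

The claim is approved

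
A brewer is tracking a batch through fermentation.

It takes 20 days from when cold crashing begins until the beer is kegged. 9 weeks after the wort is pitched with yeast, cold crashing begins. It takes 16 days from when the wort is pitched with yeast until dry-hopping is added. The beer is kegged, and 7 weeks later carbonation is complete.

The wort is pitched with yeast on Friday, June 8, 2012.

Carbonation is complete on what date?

Thursday, October 18, 2012

The wort is pitched with yeast: Jun 8, 2012.
Cold crashing begins: Jun 8, 2012 + 9 weeks = Aug 10, 2012.
The beer is kegged: Aug 10, 2012 + 20 days = Aug 30, 2012.
Carbonation is complete: Aug 30, 2012 + 7 weeks = Oct 18, 2012.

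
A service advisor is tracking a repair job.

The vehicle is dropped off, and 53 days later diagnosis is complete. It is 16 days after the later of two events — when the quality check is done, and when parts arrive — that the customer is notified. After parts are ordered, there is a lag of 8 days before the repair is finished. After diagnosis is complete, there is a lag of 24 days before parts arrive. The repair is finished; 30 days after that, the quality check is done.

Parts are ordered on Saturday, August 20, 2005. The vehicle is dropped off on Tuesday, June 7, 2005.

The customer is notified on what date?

Parts are ordered: Aug 20, 2005.
The repair is finished: Aug 20, 2005 + 8 days = Aug 28, 2005.
The quality check is done: Aug 28, 2005 + 30 days = Sep 27, 2005.
The vehicle is dropped off: Jun 7, 2005.
Diagnosis is complete: Jun 7, 2005 + 53 days = Jul 30, 2005.
Parts arrive: Jul 30, 2005 + 24 days = Aug 23, 2005.
Both prerequisites met — the quality check is done (Sep 27, 2005), parts arrive (Aug 23, 2005); the later is Sep 27, 2005.
The customer is notified: Sep 27, 2005 + 16 days = Oct 13, 2005.

Thursday, October 13, 2005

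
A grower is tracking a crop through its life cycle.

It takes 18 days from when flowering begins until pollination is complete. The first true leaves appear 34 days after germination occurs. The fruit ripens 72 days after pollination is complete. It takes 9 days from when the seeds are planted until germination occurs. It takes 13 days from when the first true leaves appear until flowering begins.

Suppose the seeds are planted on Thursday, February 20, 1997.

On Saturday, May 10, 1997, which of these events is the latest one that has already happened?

Pollination is complete

The seeds are planted: Feb 20, 1997.
Germination occurs: Feb 20, 1997 + 9 days = Mar 1, 1997.
The first true leaves appear: Mar 1, 1997 + 34 days = Apr 4, 1997.
Flowering begins: Apr 4, 1997 + 13 days = Apr 17, 1997.
Pollination is complete: Apr 17, 1997 + 18 days = May 5, 1997.
The fruit ripens: May 5, 1997 + 72 days = Jul 16, 1997.
May 10, 1997 falls between when pollination is complete (May 5, 1997) and when the fruit ripens (Jul 16, 1997).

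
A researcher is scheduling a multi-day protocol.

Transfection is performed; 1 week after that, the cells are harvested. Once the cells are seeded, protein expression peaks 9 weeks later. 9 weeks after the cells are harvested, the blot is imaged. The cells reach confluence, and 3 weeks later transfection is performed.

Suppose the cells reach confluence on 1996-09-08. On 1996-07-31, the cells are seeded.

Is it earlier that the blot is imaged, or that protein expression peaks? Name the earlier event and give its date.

The cells reach confluence: Sep 8, 1996.
Transfection is performed: Sep 8, 1996 + 3 weeks = Sep 29, 1996.
The cells are harvested: Sep 29, 1996 + 1 week = Oct 6, 1996.
The blot is imaged: Oct 6, 1996 + 9 weeks = Dec 8, 1996.
The cells are seeded: Jul 31, 1996.
Protein expression peaks: Jul 31, 1996 + 9 weeks = Oct 2, 1996.
Comparing: the blot is imaged on Dec 8, 1996 vs protein expression peaks on Oct 2, 1996. Earlier: protein expression peaks.

Protein expression peaks — 1996-10-02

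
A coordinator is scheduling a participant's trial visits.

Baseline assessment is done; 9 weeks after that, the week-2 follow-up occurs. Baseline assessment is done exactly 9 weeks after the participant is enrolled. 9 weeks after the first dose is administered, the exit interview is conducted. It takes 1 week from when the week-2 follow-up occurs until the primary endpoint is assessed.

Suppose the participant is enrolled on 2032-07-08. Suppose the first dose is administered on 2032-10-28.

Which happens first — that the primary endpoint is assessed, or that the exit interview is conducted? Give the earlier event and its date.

The participant is enrolled: Jul 8, 2032.
Baseline assessment is done: Jul 8, 2032 + 9 weeks = Sep 9, 2032.
The week-2 follow-up occurs: Sep 9, 2032 + 9 weeks = Nov 11, 2032.
The primary endpoint is assessed: Nov 11, 2032 + 1 week = Nov 18, 2032.
The first dose is administered: Oct 28, 2032.
The exit interview is conducted: Oct 28, 2032 + 9 weeks = Dec 30, 2032.
Comparing: the primary endpoint is assessed on Nov 18, 2032 vs the exit interview is conducted on Dec 30, 2032. Earlier: the primary endpoint is assessed.

The primary endpoint is assessed — 2032-11-18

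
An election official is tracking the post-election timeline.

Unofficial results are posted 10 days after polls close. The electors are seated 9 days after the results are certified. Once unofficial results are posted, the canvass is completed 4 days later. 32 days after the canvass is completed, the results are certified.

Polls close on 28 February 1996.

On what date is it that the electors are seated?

Polls close: Feb 28, 1996.
Unofficial results are posted: Feb 28, 1996 + 10 days = Mar 9, 1996.
The canvass is completed: Mar 9, 1996 + 4 days = Mar 13, 1996.
The results are certified: Mar 13, 1996 + 32 days = Apr 14, 1996.
The electors are seated: Apr 14, 1996 + 9 days = Apr 23, 1996.

23 April 1996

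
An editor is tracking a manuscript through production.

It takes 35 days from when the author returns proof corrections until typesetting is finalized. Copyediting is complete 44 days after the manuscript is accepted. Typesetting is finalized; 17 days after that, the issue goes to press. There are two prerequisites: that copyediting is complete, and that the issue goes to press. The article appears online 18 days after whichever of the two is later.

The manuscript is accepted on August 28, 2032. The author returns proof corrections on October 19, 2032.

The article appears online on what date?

The manuscript is accepted: Aug 28, 2032.
Copyediting is complete: Aug 28, 2032 + 44 days = Oct 11, 2032.
The author returns proof corrections: Oct 19, 2032.
Typesetting is finalized: Oct 19, 2032 + 35 days = Nov 23, 2032.
The issue goes to press: Nov 23, 2032 + 17 days = Dec 10, 2032.
Both prerequisites met — copyediting is complete (Oct 11, 2032), the issue goes to press (Dec 10, 2032); the later is Dec 10, 2032.
The article appears online: Dec 10, 2032 + 18 days = Dec 28, 2032.

December 28, 2032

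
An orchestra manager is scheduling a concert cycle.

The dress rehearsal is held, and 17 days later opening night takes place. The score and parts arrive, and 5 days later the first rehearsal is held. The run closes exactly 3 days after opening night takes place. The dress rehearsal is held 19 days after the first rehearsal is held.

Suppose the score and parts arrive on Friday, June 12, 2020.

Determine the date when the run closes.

The score and parts arrive: Jun 12, 2020.
The first rehearsal is held: Jun 12, 2020 + 5 days = Jun 17, 2020.
The dress rehearsal is held: Jun 17, 2020 + 19 days = Jul 6, 2020.
Opening night takes place: Jul 6, 2020 + 17 days = Jul 23, 2020.
The run closes: Jul 23, 2020 + 3 days = Jul 26, 2020.

Sunday, July 26, 2020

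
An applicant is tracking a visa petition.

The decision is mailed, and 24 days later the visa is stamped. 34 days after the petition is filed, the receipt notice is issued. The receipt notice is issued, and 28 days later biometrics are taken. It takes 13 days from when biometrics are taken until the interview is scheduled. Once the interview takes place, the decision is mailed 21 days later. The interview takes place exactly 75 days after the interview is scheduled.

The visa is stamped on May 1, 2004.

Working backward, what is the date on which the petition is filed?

Oct 19, 2003

The visa is stamped: May 1, 2004.
The decision is mailed: May 1, 2004 − 24 days = Apr 7, 2004.
The interview takes place: Apr 7, 2004 − 21 days = Mar 17, 2004.
The interview is scheduled: Mar 17, 2004 − 75 days = Jan 2, 2004.
Biometrics are taken: Jan 2, 2004 − 13 days = Dec 20, 2003.
The receipt notice is issued: Dec 20, 2003 − 28 days = Nov 22, 2003.
The petition is filed: Nov 22, 2003 − 34 days = Oct 19, 2003.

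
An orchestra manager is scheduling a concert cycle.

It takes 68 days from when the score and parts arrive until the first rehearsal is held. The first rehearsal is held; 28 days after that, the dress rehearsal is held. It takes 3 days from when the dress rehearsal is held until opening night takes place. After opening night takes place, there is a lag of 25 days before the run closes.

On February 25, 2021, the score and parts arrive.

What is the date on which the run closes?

The score and parts arrive: Feb 25, 2021.
The first rehearsal is held: Feb 25, 2021 + 68 days = May 4, 2021.
The dress rehearsal is held: May 4, 2021 + 28 days = Jun 1, 2021.
Opening night takes place: Jun 1, 2021 + 3 days = Jun 4, 2021.
The run closes: Jun 4, 2021 + 25 days = Jun 29, 2021.

June 29, 2021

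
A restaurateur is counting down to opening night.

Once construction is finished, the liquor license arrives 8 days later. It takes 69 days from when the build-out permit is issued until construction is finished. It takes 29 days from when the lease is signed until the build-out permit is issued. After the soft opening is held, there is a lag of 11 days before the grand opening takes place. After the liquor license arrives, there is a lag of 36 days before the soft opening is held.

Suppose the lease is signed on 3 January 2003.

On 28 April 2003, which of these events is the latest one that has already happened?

The liquor license arrives

The lease is signed: Jan 3, 2003.
The build-out permit is issued: Jan 3, 2003 + 29 days = Feb 1, 2003.
Construction is finished: Feb 1, 2003 + 69 days = Apr 11, 2003.
The liquor license arrives: Apr 11, 2003 + 8 days = Apr 19, 2003.
The soft opening is held: Apr 19, 2003 + 36 days = May 25, 2003.
The grand opening takes place: May 25, 2003 + 11 days = Jun 5, 2003.
Apr 28, 2003 falls between when the liquor license arrives (Apr 19, 2003) and when the soft opening is held (May 25, 2003).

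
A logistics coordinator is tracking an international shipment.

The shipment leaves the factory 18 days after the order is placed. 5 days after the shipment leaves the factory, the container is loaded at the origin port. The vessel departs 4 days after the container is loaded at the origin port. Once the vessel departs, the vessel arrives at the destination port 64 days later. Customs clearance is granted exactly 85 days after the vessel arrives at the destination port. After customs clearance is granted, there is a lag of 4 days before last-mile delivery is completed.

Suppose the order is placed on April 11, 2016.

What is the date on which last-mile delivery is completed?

The order is placed: Apr 11, 2016.
The shipment leaves the factory: Apr 11, 2016 + 18 days = Apr 29, 2016.
The container is loaded at the origin port: Apr 29, 2016 + 5 days = May 4, 2016.
The vessel departs: May 4, 2016 + 4 days = May 8, 2016.
The vessel arrives at the destination port: May 8, 2016 + 64 days = Jul 11, 2016.
Customs clearance is granted: Jul 11, 2016 + 85 days = Oct 4, 2016.
Last-mile delivery is completed: Oct 4, 2016 + 4 days = Oct 8, 2016.

October 8, 2016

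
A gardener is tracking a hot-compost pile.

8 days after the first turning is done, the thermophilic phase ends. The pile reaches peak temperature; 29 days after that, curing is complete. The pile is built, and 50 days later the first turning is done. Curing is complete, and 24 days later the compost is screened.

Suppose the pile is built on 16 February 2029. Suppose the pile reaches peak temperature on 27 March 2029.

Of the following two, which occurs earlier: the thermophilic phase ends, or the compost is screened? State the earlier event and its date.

The thermophilic phase ends — 15 April 2029

The pile is built: Feb 16, 2029.
The first turning is done: Feb 16, 2029 + 50 days = Apr 7, 2029.
The thermophilic phase ends: Apr 7, 2029 + 8 days = Apr 15, 2029.
The pile reaches peak temperature: Mar 27, 2029.
Curing is complete: Mar 27, 2029 + 29 days = Apr 25, 2029.
The compost is screened: Apr 25, 2029 + 24 days = May 19, 2029.
Comparing: the thermophilic phase ends on Apr 15, 2029 vs the compost is screened on May 19, 2029. Earlier: the thermophilic phase ends.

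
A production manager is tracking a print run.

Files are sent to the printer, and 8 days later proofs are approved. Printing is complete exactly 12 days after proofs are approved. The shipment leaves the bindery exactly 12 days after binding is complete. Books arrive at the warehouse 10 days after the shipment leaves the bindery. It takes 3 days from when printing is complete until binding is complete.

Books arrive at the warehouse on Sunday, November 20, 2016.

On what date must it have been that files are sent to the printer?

Thursday, October 6, 2016

Books arrive at the warehouse: Nov 20, 2016.
The shipment leaves the bindery: Nov 20, 2016 − 10 days = Nov 10, 2016.
Binding is complete: Nov 10, 2016 − 12 days = Oct 29, 2016.
Printing is complete: Oct 29, 2016 − 3 days = Oct 26, 2016.
Proofs are approved: Oct 26, 2016 − 12 days = Oct 14, 2016.
Files are sent to the printer: Oct 14, 2016 − 8 days = Oct 6, 2016.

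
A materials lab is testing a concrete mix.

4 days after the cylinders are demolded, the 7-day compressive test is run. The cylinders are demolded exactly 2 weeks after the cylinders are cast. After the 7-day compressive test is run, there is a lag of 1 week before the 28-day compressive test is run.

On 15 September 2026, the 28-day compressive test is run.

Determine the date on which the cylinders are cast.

The 28-day compressive test is run: Sep 15, 2026.
The 7-day compressive test is run: Sep 15, 2026 − 1 week = Sep 8, 2026.
The cylinders are demolded: Sep 8, 2026 − 4 days = Sep 4, 2026.
The cylinders are cast: Sep 4, 2026 − 2 weeks = Aug 21, 2026.

21 August 2026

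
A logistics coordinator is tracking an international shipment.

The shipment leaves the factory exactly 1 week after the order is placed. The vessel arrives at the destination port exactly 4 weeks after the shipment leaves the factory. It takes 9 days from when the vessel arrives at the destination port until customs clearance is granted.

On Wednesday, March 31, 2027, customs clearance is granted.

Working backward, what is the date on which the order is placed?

Monday, February 15, 2027

Customs clearance is granted: Mar 31, 2027.
The vessel arrives at the destination port: Mar 31, 2027 − 9 days = Mar 22, 2027.
The shipment leaves the factory: Mar 22, 2027 − 4 weeks = Feb 22, 2027.
The order is placed: Feb 22, 2027 − 1 week = Feb 15, 2027.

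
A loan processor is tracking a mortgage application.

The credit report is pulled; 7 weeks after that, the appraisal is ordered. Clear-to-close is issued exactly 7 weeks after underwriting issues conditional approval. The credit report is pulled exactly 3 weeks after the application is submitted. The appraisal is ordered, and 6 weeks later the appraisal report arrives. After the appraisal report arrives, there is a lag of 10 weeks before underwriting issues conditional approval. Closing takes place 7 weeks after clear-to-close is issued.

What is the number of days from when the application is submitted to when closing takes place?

280 days

Causal path: the application is submitted → the credit report is pulled → the appraisal is ordered → the appraisal report arrives → underwriting issues conditional approval → clear-to-close is issued → closing takes place.
Total delay along the path: 3 + 7 + 6 + 10 + 7 + 7 weeks = 40 weeks = 280 days.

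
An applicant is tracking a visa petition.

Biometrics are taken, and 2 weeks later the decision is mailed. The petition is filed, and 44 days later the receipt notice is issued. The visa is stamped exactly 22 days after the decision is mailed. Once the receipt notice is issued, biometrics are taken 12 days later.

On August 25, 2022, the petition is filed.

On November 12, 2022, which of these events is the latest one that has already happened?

The petition is filed: Aug 25, 2022.
The receipt notice is issued: Aug 25, 2022 + 44 days = Oct 8, 2022.
Biometrics are taken: Oct 8, 2022 + 12 days = Oct 20, 2022.
The decision is mailed: Oct 20, 2022 + 2 weeks = Nov 3, 2022.
The visa is stamped: Nov 3, 2022 + 22 days = Nov 25, 2022.
Nov 12, 2022 falls between when the decision is mailed (Nov 3, 2022) and when the visa is stamped (Nov 25, 2022).

The decision is mailed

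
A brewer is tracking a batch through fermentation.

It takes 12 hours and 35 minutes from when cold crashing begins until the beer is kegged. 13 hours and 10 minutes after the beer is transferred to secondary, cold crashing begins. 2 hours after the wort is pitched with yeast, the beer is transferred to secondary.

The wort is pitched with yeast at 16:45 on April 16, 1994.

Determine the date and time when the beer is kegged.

The wort is pitched with yeast: 16:45 Apr 16, 1994.
The beer is transferred to secondary: 16:45 Apr 16, 1994 + 2h = 18:45 Apr 16, 1994.
Cold crashing begins: 18:45 Apr 16, 1994 + 13h10m = 07:55 Apr 17, 1994.
The beer is kegged: 07:55 Apr 17, 1994 + 12h35m = 20:30 Apr 17, 1994.

20:30 on April 17, 1994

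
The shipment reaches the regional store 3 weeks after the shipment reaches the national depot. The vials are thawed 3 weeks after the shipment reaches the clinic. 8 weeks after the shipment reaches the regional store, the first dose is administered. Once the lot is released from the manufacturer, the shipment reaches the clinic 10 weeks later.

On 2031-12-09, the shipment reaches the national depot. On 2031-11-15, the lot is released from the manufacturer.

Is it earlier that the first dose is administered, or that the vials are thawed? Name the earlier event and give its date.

The vials are thawed — 2032-02-14

The shipment reaches the national depot: Dec 9, 2031.
The shipment reaches the regional store: Dec 9, 2031 + 3 weeks = Dec 30, 2031.
The first dose is administered: Dec 30, 2031 + 8 weeks = Feb 24, 2032.
The lot is released from the manufacturer: Nov 15, 2031.
The shipment reaches the clinic: Nov 15, 2031 + 10 weeks = Jan 24, 2032.
The vials are thawed: Jan 24, 2032 + 3 weeks = Feb 14, 2032.
Comparing: the first dose is administered on Feb 24, 2032 vs the vials are thawed on Feb 14, 2032. Earlier: the vials are thawed.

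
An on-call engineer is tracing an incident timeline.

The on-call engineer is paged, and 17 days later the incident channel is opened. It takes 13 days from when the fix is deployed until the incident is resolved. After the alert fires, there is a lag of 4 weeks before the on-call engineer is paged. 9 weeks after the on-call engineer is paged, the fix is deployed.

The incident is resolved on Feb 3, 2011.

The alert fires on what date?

Oct 22, 2010

The incident is resolved: Feb 3, 2011.
The fix is deployed: Feb 3, 2011 − 13 days = Jan 21, 2011.
The on-call engineer is paged: Jan 21, 2011 − 9 weeks = Nov 19, 2010.
The alert fires: Nov 19, 2010 − 4 weeks = Oct 22, 2010.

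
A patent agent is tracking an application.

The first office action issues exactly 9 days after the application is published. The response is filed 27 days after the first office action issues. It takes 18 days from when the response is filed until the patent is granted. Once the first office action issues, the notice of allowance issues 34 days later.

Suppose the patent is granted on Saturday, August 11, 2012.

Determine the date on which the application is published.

Monday, June 18, 2012

The patent is granted: Aug 11, 2012.
The response is filed: Aug 11, 2012 − 18 days = Jul 24, 2012.
The first office action issues: Jul 24, 2012 − 27 days = Jun 27, 2012.
The application is published: Jun 27, 2012 − 9 days = Jun 18, 2012.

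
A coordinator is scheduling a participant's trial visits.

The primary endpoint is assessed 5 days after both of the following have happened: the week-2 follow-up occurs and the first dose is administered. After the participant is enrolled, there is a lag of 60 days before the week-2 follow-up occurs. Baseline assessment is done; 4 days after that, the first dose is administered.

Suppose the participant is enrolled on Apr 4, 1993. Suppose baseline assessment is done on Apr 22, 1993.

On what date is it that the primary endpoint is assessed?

The participant is enrolled: Apr 4, 1993.
The week-2 follow-up occurs: Apr 4, 1993 + 60 days = Jun 3, 1993.
Baseline assessment is done: Apr 22, 1993.
The first dose is administered: Apr 22, 1993 + 4 days = Apr 26, 1993.
Both prerequisites met — the week-2 follow-up occurs (Jun 3, 1993), the first dose is administered (Apr 26, 1993); the later is Jun 3, 1993.
The primary endpoint is assessed: Jun 3, 1993 + 5 days = Jun 8, 1993.

Jun 8, 1993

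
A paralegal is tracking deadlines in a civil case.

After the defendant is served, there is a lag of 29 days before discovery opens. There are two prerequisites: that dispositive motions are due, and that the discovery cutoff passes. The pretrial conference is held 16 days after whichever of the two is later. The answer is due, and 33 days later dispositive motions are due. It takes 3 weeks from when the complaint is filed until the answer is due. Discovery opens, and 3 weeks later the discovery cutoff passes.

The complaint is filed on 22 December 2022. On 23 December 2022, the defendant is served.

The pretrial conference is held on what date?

The complaint is filed: Dec 22, 2022.
The answer is due: Dec 22, 2022 + 3 weeks = Jan 12, 2023.
Dispositive motions are due: Jan 12, 2023 + 33 days = Feb 14, 2023.
The defendant is served: Dec 23, 2022.
Discovery opens: Dec 23, 2022 + 29 days = Jan 21, 2023.
The discovery cutoff passes: Jan 21, 2023 + 3 weeks = Feb 11, 2023.
Both prerequisites met — dispositive motions are due (Feb 14, 2023), the discovery cutoff passes (Feb 11, 2023); the later is Feb 14, 2023.
The pretrial conference is held: Feb 14, 2023 + 16 days = Mar 2, 2023.

2 March 2023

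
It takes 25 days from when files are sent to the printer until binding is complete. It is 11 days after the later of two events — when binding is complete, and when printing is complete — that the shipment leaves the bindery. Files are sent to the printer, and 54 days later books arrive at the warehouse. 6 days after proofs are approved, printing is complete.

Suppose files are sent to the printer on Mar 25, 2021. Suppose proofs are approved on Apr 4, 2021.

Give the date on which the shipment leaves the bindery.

Apr 30, 2021

Files are sent to the printer: Mar 25, 2021.
Binding is complete: Mar 25, 2021 + 25 days = Apr 19, 2021.
Proofs are approved: Apr 4, 2021.
Printing is complete: Apr 4, 2021 + 6 days = Apr 10, 2021.
Both prerequisites met — binding is complete (Apr 19, 2021), printing is complete (Apr 10, 2021); the later is Apr 19, 2021.
The shipment leaves the bindery: Apr 19, 2021 + 11 days = Apr 30, 2021.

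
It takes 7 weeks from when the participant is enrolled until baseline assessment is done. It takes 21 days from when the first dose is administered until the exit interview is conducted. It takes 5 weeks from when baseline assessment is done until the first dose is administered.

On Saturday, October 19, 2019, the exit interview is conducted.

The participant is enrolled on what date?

The exit interview is conducted: Oct 19, 2019.
The first dose is administered: Oct 19, 2019 − 21 days = Sep 28, 2019.
Baseline assessment is done: Sep 28, 2019 − 5 weeks = Aug 24, 2019.
The participant is enrolled: Aug 24, 2019 − 7 weeks = Jul 6, 2019.

Saturday, July 6, 2019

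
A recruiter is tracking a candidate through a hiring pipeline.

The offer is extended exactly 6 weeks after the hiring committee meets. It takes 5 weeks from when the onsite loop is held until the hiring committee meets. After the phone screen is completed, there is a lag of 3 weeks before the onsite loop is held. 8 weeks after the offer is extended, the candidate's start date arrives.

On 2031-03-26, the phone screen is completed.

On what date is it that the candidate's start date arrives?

The phone screen is completed: Mar 26, 2031.
The onsite loop is held: Mar 26, 2031 + 3 weeks = Apr 16, 2031.
The hiring committee meets: Apr 16, 2031 + 5 weeks = May 21, 2031.
The offer is extended: May 21, 2031 + 6 weeks = Jul 2, 2031.
The candidate's start date arrives: Jul 2, 2031 + 8 weeks = Aug 27, 2031.

2031-08-27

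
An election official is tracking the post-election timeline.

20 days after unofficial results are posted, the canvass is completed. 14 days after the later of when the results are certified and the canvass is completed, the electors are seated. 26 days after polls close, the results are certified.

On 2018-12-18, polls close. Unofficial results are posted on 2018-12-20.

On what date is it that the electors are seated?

Polls close: Dec 18, 2018.
The results are certified: Dec 18, 2018 + 26 days = Jan 13, 2019.
Unofficial results are posted: Dec 20, 2018.
The canvass is completed: Dec 20, 2018 + 20 days = Jan 9, 2019.
Both prerequisites met — the results are certified (Jan 13, 2019), the canvass is completed (Jan 9, 2019); the later is Jan 13, 2019.
The electors are seated: Jan 13, 2019 + 14 days = Jan 27, 2019.

2019-01-27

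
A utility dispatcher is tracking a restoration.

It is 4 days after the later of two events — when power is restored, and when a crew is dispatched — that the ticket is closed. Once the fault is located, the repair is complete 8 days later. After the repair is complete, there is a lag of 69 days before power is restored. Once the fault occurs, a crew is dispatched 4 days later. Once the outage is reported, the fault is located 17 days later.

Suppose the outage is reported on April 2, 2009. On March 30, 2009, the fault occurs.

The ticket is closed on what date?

The outage is reported: Apr 2, 2009.
The fault is located: Apr 2, 2009 + 17 days = Apr 19, 2009.
The repair is complete: Apr 19, 2009 + 8 days = Apr 27, 2009.
Power is restored: Apr 27, 2009 + 69 days = Jul 5, 2009.
The fault occurs: Mar 30, 2009.
A crew is dispatched: Mar 30, 2009 + 4 days = Apr 3, 2009.
Both prerequisites met — power is restored (Jul 5, 2009), a crew is dispatched (Apr 3, 2009); the later is Jul 5, 2009.
The ticket is closed: Jul 5, 2009 + 4 days = Jul 9, 2009.

July 9, 2009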